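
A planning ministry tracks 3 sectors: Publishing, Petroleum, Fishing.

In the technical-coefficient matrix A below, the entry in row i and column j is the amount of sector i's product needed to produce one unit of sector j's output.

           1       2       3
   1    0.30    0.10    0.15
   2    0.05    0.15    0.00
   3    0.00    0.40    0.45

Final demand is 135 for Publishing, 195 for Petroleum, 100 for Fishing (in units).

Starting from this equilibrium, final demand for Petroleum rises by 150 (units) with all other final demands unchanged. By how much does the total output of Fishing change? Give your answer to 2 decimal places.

I − A =
  [   0.70    -0.10    -0.15]
  [  -0.05     0.85     0.00]
  [   0.00    -0.40     0.55]
Cofactors of I−A, C_ij = (−1)^(i+j)·(minor ij) (rows/columns in the sector order above):
  C_11 = (0.85)(0.55) − (0.00)(-0.40) = 0.4675
  C_12 = −[(-0.05)(0.55) − (0.00)(0.00)] = 0.0275
  C_13 = (-0.05)(-0.40) − (0.85)(0.00) = 0.0200
  C_21 = −[(-0.10)(0.55) − (-0.15)(-0.40)] = 0.1150
  C_22 = (0.70)(0.55) − (-0.15)(0.00) = 0.3850
  C_23 = −[(0.70)(-0.40) − (-0.10)(0.00)] = 0.2800
  C_31 = (-0.10)(0.00) − (-0.15)(0.85) = 0.1275
  C_32 = −[(0.70)(0.00) − (-0.15)(-0.05)] = 0.0075
  C_33 = (0.70)(0.85) − (-0.10)(-0.05) = 0.5900
det(I−A) = Σ_j (I−A)_1j·C_1j = (0.70)(0.4675) + (-0.10)(0.0275) + (-0.15)(0.0200) = 0.3215
adj(I−A) = Cᵀ =
  [ 0.4675   0.1150   0.1275]
  [ 0.0275   0.3850   0.0075]
  [ 0.0200   0.2800   0.5900]
(I − A)⁻¹ = adj(I−A) / det(I−A) ≈
  [   1.4541     0.3577     0.3966]
  [   0.0855     1.1975     0.0233]
  [   0.0622     0.8709     1.8351]
Δx = (I − A)⁻¹ Δd with Δd having +150 in the Petroleum component and 0 elsewhere.
So Δx_3 = L_32 · (+150), where L_32 = adj(I−A)_32 / det(I−A) = 0.2800 / 0.3215.
Δx_3 = 0.2800 × (+150) / 0.3215 = 42.00 / 0.3215 ≈ 130.64.

Δx_3 = 130.64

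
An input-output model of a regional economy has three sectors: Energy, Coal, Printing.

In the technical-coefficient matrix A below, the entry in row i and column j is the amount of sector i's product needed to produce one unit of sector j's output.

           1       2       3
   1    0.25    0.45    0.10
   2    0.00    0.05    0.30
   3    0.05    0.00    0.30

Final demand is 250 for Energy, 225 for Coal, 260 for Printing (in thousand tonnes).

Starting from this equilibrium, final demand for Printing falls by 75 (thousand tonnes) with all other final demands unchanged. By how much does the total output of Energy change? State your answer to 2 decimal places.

Δx_1 = -35.40

I − A =
  [   0.75    -0.45    -0.10]
  [   0.00     0.95    -0.30]
  [  -0.05     0.00     0.70]
Cofactors of I−A, C_ij = (−1)^(i+j)·(minor ij) (rows/columns in the sector order above):
  C_11 = (0.95)(0.70) − (-0.30)(0.00) = 0.6650
  C_12 = −[(0.00)(0.70) − (-0.30)(-0.05)] = 0.0150
  C_13 = (0.00)(0.00) − (0.95)(-0.05) = 0.0475
  C_21 = −[(-0.45)(0.70) − (-0.10)(0.00)] = 0.3150
  C_22 = (0.75)(0.70) − (-0.10)(-0.05) = 0.5200
  C_23 = −[(0.75)(0.00) − (-0.45)(-0.05)] = 0.0225
  C_31 = (-0.45)(-0.30) − (-0.10)(0.95) = 0.2300
  C_32 = −[(0.75)(-0.30) − (-0.10)(0.00)] = 0.2250
  C_33 = (0.75)(0.95) − (-0.45)(0.00) = 0.7125
det(I−A) = Σ_j (I−A)_1j·C_1j = (0.75)(0.6650) + (-0.45)(0.0150) + (-0.10)(0.0475) = 0.48725
adj(I−A) = Cᵀ =
  [ 0.6650   0.3150   0.2300]
  [ 0.0150   0.5200   0.2250]
  [ 0.0475   0.0225   0.7125]
(I − A)⁻¹ = adj(I−A) / det(I−A) ≈
  [   1.3648     0.6465     0.4720]
  [   0.0308     1.0672     0.4618]
  [   0.0975     0.0462     1.4623]
Δx = (I − A)⁻¹ Δd with Δd having -75 in the Printing component and 0 elsewhere.
So Δx_1 = L_13 · (-75), where L_13 = adj(I−A)_13 / det(I−A) = 0.2300 / 0.48725.
Δx_1 = 0.2300 × (-75) / 0.48725 = -17.25 / 0.48725 ≈ -35.40.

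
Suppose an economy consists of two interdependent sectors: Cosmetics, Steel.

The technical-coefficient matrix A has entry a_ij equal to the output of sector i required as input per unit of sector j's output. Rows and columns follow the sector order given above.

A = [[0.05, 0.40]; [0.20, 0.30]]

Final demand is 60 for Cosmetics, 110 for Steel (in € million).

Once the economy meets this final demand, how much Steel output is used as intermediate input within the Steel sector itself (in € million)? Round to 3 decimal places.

z_SS = 59.744

I − A =
  [   0.95    -0.40]
  [  -0.20     0.70]
det(I−A) = (0.95)(0.70) − (-0.40)(-0.20) = 0.5850
adj(I−A) = [[0.70, 0.40], [0.20, 0.95]]
(I − A)⁻¹ = adj(I−A) / det(I−A) ≈
  [   1.1966     0.6838]
  [   0.3419     1.6239]
First solve x = (I − A)⁻¹ d = adj(I−A)·d / det(I−A); in particular x_S = (0.20·60 + 0.95·110) / 0.5850 = 116.50 / 0.5850 ≈ 199.14530.
Intermediate flow from S to S: z_SS = a_SS · x_S = 0.30 × 116.50 / 0.5850 = 34.95 / 0.5850 ≈ 59.744.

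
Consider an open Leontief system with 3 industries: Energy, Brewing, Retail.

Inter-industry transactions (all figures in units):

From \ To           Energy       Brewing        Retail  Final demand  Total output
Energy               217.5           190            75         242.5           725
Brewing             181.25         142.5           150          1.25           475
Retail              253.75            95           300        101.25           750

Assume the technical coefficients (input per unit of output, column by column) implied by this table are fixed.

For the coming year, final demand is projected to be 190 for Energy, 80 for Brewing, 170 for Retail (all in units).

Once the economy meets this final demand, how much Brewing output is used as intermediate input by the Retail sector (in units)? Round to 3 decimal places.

z_BR = 194.949

Technical coefficients a_ij = z_ij / X_j:
  a_EE = 217.5/725 = 0.30, a_BE = 181.25/725 = 0.25, a_RE = 253.75/725 = 0.35
  a_EB = 190/475 = 0.40, a_BB = 142.5/475 = 0.30, a_RB = 95/475 = 0.20
  a_ER = 75/750 = 0.10, a_BR = 150/750 = 0.20, a_RR = 300/750 = 0.40
I − A =
  [   0.70    -0.40    -0.10]
  [  -0.25     0.70    -0.20]
  [  -0.35    -0.20     0.60]
Cofactors of I−A, C_ij = (−1)^(i+j)·(minor ij) (rows/columns in the sector order above):
  C_11 = (0.70)(0.60) − (-0.20)(-0.20) = 0.3800
  C_12 = −[(-0.25)(0.60) − (-0.20)(-0.35)] = 0.2200
  C_13 = (-0.25)(-0.20) − (0.70)(-0.35) = 0.2950
  C_21 = −[(-0.40)(0.60) − (-0.10)(-0.20)] = 0.2600
  C_22 = (0.70)(0.60) − (-0.10)(-0.35) = 0.3850
  C_23 = −[(0.70)(-0.20) − (-0.40)(-0.35)] = 0.2800
  C_31 = (-0.40)(-0.20) − (-0.10)(0.70) = 0.1500
  C_32 = −[(0.70)(-0.20) − (-0.10)(-0.25)] = 0.1650
  C_33 = (0.70)(0.70) − (-0.40)(-0.25) = 0.3900
det(I−A) = Σ_j (I−A)_1j·C_1j = (0.70)(0.3800) + (-0.40)(0.2200) + (-0.10)(0.2950) = 0.1485
adj(I−A) = Cᵀ =
  [ 0.3800   0.2600   0.1500]
  [ 0.2200   0.3850   0.1650]
  [ 0.2950   0.2800   0.3900]
(I − A)⁻¹ = adj(I−A) / det(I−A) ≈
  [   2.5589     1.7508     1.0101]
  [   1.4815     2.5926     1.1111]
  [   1.9865     1.8855     2.6263]
First solve x = (I − A)⁻¹ d = adj(I−A)·d / det(I−A); in particular x_R = (0.2950·190 + 0.2800·80 + 0.3900·170) / 0.1485 = 144.75 / 0.1485 ≈ 974.74747.
Intermediate flow from B to R: z_BR = a_BR · x_R = 0.20 × 144.75 / 0.1485 = 28.95 / 0.1485 ≈ 194.949.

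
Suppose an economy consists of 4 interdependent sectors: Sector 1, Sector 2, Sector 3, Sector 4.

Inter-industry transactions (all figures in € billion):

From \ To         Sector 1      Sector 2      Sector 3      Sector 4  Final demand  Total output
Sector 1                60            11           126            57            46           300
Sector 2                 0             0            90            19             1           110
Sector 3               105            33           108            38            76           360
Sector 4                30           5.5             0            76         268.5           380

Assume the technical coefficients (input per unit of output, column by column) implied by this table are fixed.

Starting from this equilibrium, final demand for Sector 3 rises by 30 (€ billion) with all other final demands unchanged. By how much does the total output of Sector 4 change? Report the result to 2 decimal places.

Technical coefficients a_ij = z_ij / X_j:
  a_11 = 60/300 = 0.20, a_21 = 0/300 = 0.00, a_31 = 105/300 = 0.35, a_41 = 30/300 = 0.10
  a_12 = 11/110 = 0.10, a_22 = 0/110 = 0.00, a_32 = 33/110 = 0.30, a_42 = 5.5/110 = 0.05
  a_13 = 126/360 = 0.35, a_23 = 90/360 = 0.25, a_33 = 108/360 = 0.30, a_43 = 0/360 = 0.00
  a_14 = 57/380 = 0.15, a_24 = 19/380 = 0.05, a_34 = 38/380 = 0.10, a_44 = 76/380 = 0.20
I − A =
  [   0.80    -0.10    -0.35    -0.15]
  [   0.00     1.00    -0.25    -0.05]
  [  -0.35    -0.30     0.70    -0.10]
  [  -0.10    -0.05     0.00     0.80]
Compute the cofactors C_ij = (−1)^(i+j)·(3×3 minor ij) of I−A; the adjugate is their transpose:
adj(I−A) = Cᵀ =
  [ 0.497000   0.147000   0.301000   0.140000]
  [ 0.076000   0.336000   0.158000   0.055000]
  [ 0.290625   0.223125   0.622500   0.146250]
  [ 0.066875   0.039375   0.047500   0.368750]
det(I−A) = Σ_j (I−A)_1j·C_1j = (0.80)(0.497000) + (-0.10)(0.076000) + (-0.35)(0.290625) + (-0.15)(0.066875) = 0.27825
(I − A)⁻¹ = adj(I−A) / det(I−A) ≈
  [   1.7862     0.5283     1.0818     0.5031]
  [   0.2731     1.2075     0.5678     0.1977]
  [   1.0445     0.8019     2.2372     0.5256]
  [   0.2403     0.1415     0.1707     1.3252]
Δx = (I − A)⁻¹ Δd with Δd having +30 in the Sector 3 component and 0 elsewhere.
So Δx_4 = L_43 · (+30), where L_43 = adj(I−A)_43 / det(I−A) = 0.047500 / 0.27825.
Δx_4 = 0.047500 × (+30) / 0.27825 = 1.425 / 0.27825 ≈ 5.12.

Δx_4 = 5.12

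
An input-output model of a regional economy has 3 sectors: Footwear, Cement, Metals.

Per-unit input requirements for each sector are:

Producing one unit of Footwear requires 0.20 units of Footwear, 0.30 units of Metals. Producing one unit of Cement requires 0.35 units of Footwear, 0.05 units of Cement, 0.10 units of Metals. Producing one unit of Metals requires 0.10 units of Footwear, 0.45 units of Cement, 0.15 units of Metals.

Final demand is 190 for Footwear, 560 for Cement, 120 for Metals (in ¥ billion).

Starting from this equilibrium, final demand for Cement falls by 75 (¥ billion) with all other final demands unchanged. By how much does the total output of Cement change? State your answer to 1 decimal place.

Δx_C = -91.2

I − A =
  [   0.80    -0.35    -0.10]
  [   0.00     0.95    -0.45]
  [  -0.30    -0.10     0.85]
Cofactors of I−A, C_ij = (−1)^(i+j)·(minor ij) (rows/columns in the sector order above):
  C_11 = (0.95)(0.85) − (-0.45)(-0.10) = 0.7625
  C_12 = −[(0.00)(0.85) − (-0.45)(-0.30)] = 0.1350
  C_13 = (0.00)(-0.10) − (0.95)(-0.30) = 0.2850
  C_21 = −[(-0.35)(0.85) − (-0.10)(-0.10)] = 0.3075
  C_22 = (0.80)(0.85) − (-0.10)(-0.30) = 0.6500
  C_23 = −[(0.80)(-0.10) − (-0.35)(-0.30)] = 0.1850
  C_31 = (-0.35)(-0.45) − (-0.10)(0.95) = 0.2525
  C_32 = −[(0.80)(-0.45) − (-0.10)(0.00)] = 0.3600
  C_33 = (0.80)(0.95) − (-0.35)(0.00) = 0.7600
det(I−A) = Σ_j (I−A)_1j·C_1j = (0.80)(0.7625) + (-0.35)(0.1350) + (-0.10)(0.2850) = 0.53425
adj(I−A) = Cᵀ =
  [ 0.7625   0.3075   0.2525]
  [ 0.1350   0.6500   0.3600]
  [ 0.2850   0.1850   0.7600]
(I − A)⁻¹ = adj(I−A) / det(I−A) ≈
  [   1.4272     0.5756     0.4726]
  [   0.2527     1.2167     0.6738]
  [   0.5335     0.3463     1.4226]
Δx = (I − A)⁻¹ Δd with Δd having -75 in the Cement component and 0 elsewhere.
So Δx_C = L_CC · (-75), where L_CC = adj(I−A)_CC / det(I−A) = 0.6500 / 0.53425.
Δx_C = 0.6500 × (-75) / 0.53425 = -48.75 / 0.53425 ≈ -91.2.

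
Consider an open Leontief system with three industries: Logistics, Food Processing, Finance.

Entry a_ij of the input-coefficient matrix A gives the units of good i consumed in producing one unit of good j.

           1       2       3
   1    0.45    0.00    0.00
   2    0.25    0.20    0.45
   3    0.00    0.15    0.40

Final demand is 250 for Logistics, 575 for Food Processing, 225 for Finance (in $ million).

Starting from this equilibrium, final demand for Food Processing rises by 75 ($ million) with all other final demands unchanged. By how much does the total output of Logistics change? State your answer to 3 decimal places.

I − A =
  [   0.55     0.00     0.00]
  [  -0.25     0.80    -0.45]
  [   0.00    -0.15     0.60]
Cofactors of I−A, C_ij = (−1)^(i+j)·(minor ij) (rows/columns in the sector order above):
  C_11 = (0.80)(0.60) − (-0.45)(-0.15) = 0.4125
  C_12 = −[(-0.25)(0.60) − (-0.45)(0.00)] = 0.1500
  C_13 = (-0.25)(-0.15) − (0.80)(0.00) = 0.0375
  C_21 = −[(0.00)(0.60) − (0.00)(-0.15)] = 0.0000
  C_22 = (0.55)(0.60) − (0.00)(0.00) = 0.3300
  C_23 = −[(0.55)(-0.15) − (0.00)(0.00)] = 0.0825
  C_31 = (0.00)(-0.45) − (0.00)(0.80) = 0.0000
  C_32 = −[(0.55)(-0.45) − (0.00)(-0.25)] = 0.2475
  C_33 = (0.55)(0.80) − (0.00)(-0.25) = 0.4400
det(I−A) = Σ_j (I−A)_1j·C_1j = (0.55)(0.4125) + (0.00)(0.1500) + (0.00)(0.0375) = 0.226875
adj(I−A) = Cᵀ =
  [ 0.4125   0.0000   0.0000]
  [ 0.1500   0.3300   0.2475]
  [ 0.0375   0.0825   0.4400]
(I − A)⁻¹ = adj(I−A) / det(I−A) ≈
  [   1.8182     0.0000     0.0000]
  [   0.6612     1.4545     1.0909]
  [   0.1653     0.3636     1.9394]
Δx = (I − A)⁻¹ Δd with Δd having +75 in the Food Processing component and 0 elsewhere.
So Δx_1 = L_12 · (+75), where L_12 = adj(I−A)_12 / det(I−A) = 0.0000 / 0.226875.
Δx_1 = 0.0000 × (+75) / 0.226875 = 0.00 / 0.226875 = 0.000.

Δx_1 = 0.000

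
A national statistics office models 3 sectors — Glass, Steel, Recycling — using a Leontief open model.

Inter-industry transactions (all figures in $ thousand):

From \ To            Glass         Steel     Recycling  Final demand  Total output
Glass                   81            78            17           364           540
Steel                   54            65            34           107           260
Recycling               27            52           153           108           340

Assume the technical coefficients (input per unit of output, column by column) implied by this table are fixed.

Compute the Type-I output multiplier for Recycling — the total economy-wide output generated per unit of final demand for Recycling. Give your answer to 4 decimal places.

m_3 = 2.4460

Technical coefficients a_ij = z_ij / X_j:
  a_11 = 81/540 = 0.15, a_21 = 54/540 = 0.10, a_31 = 27/540 = 0.05
  a_12 = 78/260 = 0.30, a_22 = 65/260 = 0.25, a_32 = 52/260 = 0.20
  a_13 = 17/340 = 0.05, a_23 = 34/340 = 0.10, a_33 = 153/340 = 0.45
I − A =
  [   0.85    -0.30    -0.05]
  [  -0.10     0.75    -0.10]
  [  -0.05    -0.20     0.55]
Cofactors of I−A, C_ij = (−1)^(i+j)·(minor ij) (rows/columns in the sector order above):
  C_11 = (0.75)(0.55) − (-0.10)(-0.20) = 0.3925
  C_12 = −[(-0.10)(0.55) − (-0.10)(-0.05)] = 0.0600
  C_13 = (-0.10)(-0.20) − (0.75)(-0.05) = 0.0575
  C_21 = −[(-0.30)(0.55) − (-0.05)(-0.20)] = 0.1750
  C_22 = (0.85)(0.55) − (-0.05)(-0.05) = 0.4650
  C_23 = −[(0.85)(-0.20) − (-0.30)(-0.05)] = 0.1850
  C_31 = (-0.30)(-0.10) − (-0.05)(0.75) = 0.0675
  C_32 = −[(0.85)(-0.10) − (-0.05)(-0.10)] = 0.0900
  C_33 = (0.85)(0.75) − (-0.30)(-0.10) = 0.6075
det(I−A) = Σ_j (I−A)_1j·C_1j = (0.85)(0.3925) + (-0.30)(0.0600) + (-0.05)(0.0575) = 0.31275
adj(I−A) = Cᵀ =
  [ 0.3925   0.1750   0.0675]
  [ 0.0600   0.4650   0.0900]
  [ 0.0575   0.1850   0.6075]
(I − A)⁻¹ = adj(I−A) / det(I−A) ≈
  [   1.25500     0.55955     0.21583]
  [   0.19185     1.48681     0.28777]
  [   0.18385     0.59153     1.94245]
The output multiplier for sector j is the column-j sum of the Leontief inverse (I − A)⁻¹ = adj(I−A) / det(I−A).
Column 3 of adj(I−A): (0.0675, 0.0900, 0.6075); det(I−A) = 0.31275.
m_3 = (0.0675 + 0.0900 + 0.6075) / 0.31275 = 0.765 / 0.31275 ≈ 2.4460.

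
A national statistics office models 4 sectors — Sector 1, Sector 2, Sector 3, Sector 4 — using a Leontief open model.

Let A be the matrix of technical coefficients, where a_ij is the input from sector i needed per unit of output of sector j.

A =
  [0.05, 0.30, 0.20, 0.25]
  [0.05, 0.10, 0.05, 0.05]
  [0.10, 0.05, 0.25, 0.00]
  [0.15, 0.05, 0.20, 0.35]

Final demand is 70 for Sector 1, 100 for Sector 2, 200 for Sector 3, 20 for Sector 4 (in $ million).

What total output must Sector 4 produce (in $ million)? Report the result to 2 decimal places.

I − A =
  [   0.95    -0.30    -0.20    -0.25]
  [  -0.05     0.90    -0.05    -0.05]
  [  -0.10    -0.05     0.75     0.00]
  [  -0.15    -0.05    -0.20     0.65]
Compute the cofactors C_ij = (−1)^(i+j)·(3×3 minor ij) of I−A; the adjugate is their transpose:
adj(I−A) = Cᵀ =
  [ 0.434750   0.164625   0.174875   0.179875]
  [ 0.034250   0.417000   0.049000   0.045250]
  [ 0.060250   0.049750   0.507000   0.027000]
  [ 0.121500   0.085375   0.200125   0.607625]
det(I−A) = Σ_j (I−A)_1j·C_1j = (0.95)(0.434750) + (-0.30)(0.034250) + (-0.20)(0.060250) + (-0.25)(0.121500) = 0.3603125
(I − A)⁻¹ = adj(I−A) / det(I−A) ≈
  [   1.2066     0.4569     0.4853     0.4992]
  [   0.0951     1.1573     0.1360     0.1256]
  [   0.1672     0.1381     1.4071     0.0749]
  [   0.3372     0.2369     0.5554     1.6864]
x = (I − A)⁻¹ d = adj(I−A)·d / det(I−A), with det(I−A) = 0.3603125:
  x_1 = (0.434750·70 + 0.164625·100 + 0.174875·200 + 0.179875·20) / 0.3603125 = 85.4675 / 0.3603125 ≈ 237.20
  x_2 = (0.034250·70 + 0.417000·100 + 0.049000·200 + 0.045250·20) / 0.3603125 = 54.8025 / 0.3603125 ≈ 152.10
  x_3 = (0.060250·70 + 0.049750·100 + 0.507000·200 + 0.027000·20) / 0.3603125 = 111.1325 / 0.3603125 ≈ 308.43
  x_4 = (0.121500·70 + 0.085375·100 + 0.200125·200 + 0.607625·20) / 0.3603125 = 69.22 / 0.3603125 ≈ 192.11

x_4 = 192.11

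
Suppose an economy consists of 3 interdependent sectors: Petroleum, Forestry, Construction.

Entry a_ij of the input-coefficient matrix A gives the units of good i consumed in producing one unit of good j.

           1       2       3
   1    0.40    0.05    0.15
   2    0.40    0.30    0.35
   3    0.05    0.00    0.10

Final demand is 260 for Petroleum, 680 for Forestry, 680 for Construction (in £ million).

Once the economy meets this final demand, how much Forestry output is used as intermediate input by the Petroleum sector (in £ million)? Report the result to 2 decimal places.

z_21 = 313.90

I − A =
  [   0.60    -0.05    -0.15]
  [  -0.40     0.70    -0.35]
  [  -0.05     0.00     0.90]
Cofactors of I−A, C_ij = (−1)^(i+j)·(minor ij) (rows/columns in the sector order above):
  C_11 = (0.70)(0.90) − (-0.35)(0.00) = 0.6300
  C_12 = −[(-0.40)(0.90) − (-0.35)(-0.05)] = 0.3775
  C_13 = (-0.40)(0.00) − (0.70)(-0.05) = 0.0350
  C_21 = −[(-0.05)(0.90) − (-0.15)(0.00)] = 0.0450
  C_22 = (0.60)(0.90) − (-0.15)(-0.05) = 0.5325
  C_23 = −[(0.60)(0.00) − (-0.05)(-0.05)] = 0.0025
  C_31 = (-0.05)(-0.35) − (-0.15)(0.70) = 0.1225
  C_32 = −[(0.60)(-0.35) − (-0.15)(-0.40)] = 0.2700
  C_33 = (0.60)(0.70) − (-0.05)(-0.40) = 0.4000
det(I−A) = Σ_j (I−A)_1j·C_1j = (0.60)(0.6300) + (-0.05)(0.3775) + (-0.15)(0.0350) = 0.353875
adj(I−A) = Cᵀ =
  [ 0.6300   0.0450   0.1225]
  [ 0.3775   0.5325   0.2700]
  [ 0.0350   0.0025   0.4000]
(I − A)⁻¹ = adj(I−A) / det(I−A) ≈
  [   1.7803     0.1272     0.3462]
  [   1.0668     1.5048     0.7630]
  [   0.0989     0.0071     1.1303]
First solve x = (I − A)⁻¹ d = adj(I−A)·d / det(I−A); in particular x_1 = (0.6300·260 + 0.0450·680 + 0.1225·680) / 0.353875 = 277.70 / 0.353875 ≈ 784.7404.
Intermediate flow from 2 to 1: z_21 = a_21 · x_1 = 0.40 × 277.70 / 0.353875 = 111.08 / 0.353875 ≈ 313.90.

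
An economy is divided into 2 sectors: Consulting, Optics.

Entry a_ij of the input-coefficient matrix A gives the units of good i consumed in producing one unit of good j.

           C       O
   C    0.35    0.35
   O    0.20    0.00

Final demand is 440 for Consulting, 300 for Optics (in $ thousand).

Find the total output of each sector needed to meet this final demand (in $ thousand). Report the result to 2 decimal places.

x_C = 939.66, x_O = 487.93

I − A =
  [   0.65    -0.35]
  [  -0.20     1.00]
det(I−A) = (0.65)(1.00) − (-0.35)(-0.20) = 0.5800
adj(I−A) = [[1.00, 0.35], [0.20, 0.65]]
(I − A)⁻¹ = adj(I−A) / det(I−A) ≈
  [   1.7241     0.6034]
  [   0.3448     1.1207]
x = (I − A)⁻¹ d = adj(I−A)·d / det(I−A), with det(I−A) = 0.5800:
  x_C = (1.00·440 + 0.35·300) / 0.5800 = 545.00 / 0.5800 ≈ 939.66
  x_O = (0.20·440 + 0.65·300) / 0.5800 = 283.00 / 0.5800 ≈ 487.93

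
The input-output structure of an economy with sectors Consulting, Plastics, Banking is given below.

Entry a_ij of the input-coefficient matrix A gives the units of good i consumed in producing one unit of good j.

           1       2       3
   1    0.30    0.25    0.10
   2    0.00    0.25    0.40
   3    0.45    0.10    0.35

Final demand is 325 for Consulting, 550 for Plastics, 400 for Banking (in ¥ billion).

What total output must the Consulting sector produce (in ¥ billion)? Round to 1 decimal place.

I − A =
  [   0.70    -0.25    -0.10]
  [   0.00     0.75    -0.40]
  [  -0.45    -0.10     0.65]
Cofactors of I−A, C_ij = (−1)^(i+j)·(minor ij) (rows/columns in the sector order above):
  C_11 = (0.75)(0.65) − (-0.40)(-0.10) = 0.4475
  C_12 = −[(0.00)(0.65) − (-0.40)(-0.45)] = 0.1800
  C_13 = (0.00)(-0.10) − (0.75)(-0.45) = 0.3375
  C_21 = −[(-0.25)(0.65) − (-0.10)(-0.10)] = 0.1725
  C_22 = (0.70)(0.65) − (-0.10)(-0.45) = 0.4100
  C_23 = −[(0.70)(-0.10) − (-0.25)(-0.45)] = 0.1825
  C_31 = (-0.25)(-0.40) − (-0.10)(0.75) = 0.1750
  C_32 = −[(0.70)(-0.40) − (-0.10)(0.00)] = 0.2800
  C_33 = (0.70)(0.75) − (-0.25)(0.00) = 0.5250
det(I−A) = Σ_j (I−A)_1j·C_1j = (0.70)(0.4475) + (-0.25)(0.1800) + (-0.10)(0.3375) = 0.2345
adj(I−A) = Cᵀ =
  [ 0.4475   0.1725   0.1750]
  [ 0.1800   0.4100   0.2800]
  [ 0.3375   0.1825   0.5250]
(I − A)⁻¹ = adj(I−A) / det(I−A) ≈
  [   1.9083     0.7356     0.7463]
  [   0.7676     1.7484     1.1940]
  [   1.4392     0.7783     2.2388]
x = (I − A)⁻¹ d = adj(I−A)·d / det(I−A), with det(I−A) = 0.2345:
  x_1 = (0.4475·325 + 0.1725·550 + 0.1750·400) / 0.2345 = 310.3125 / 0.2345 ≈ 1323.3
  x_2 = (0.1800·325 + 0.4100·550 + 0.2800·400) / 0.2345 = 396.00 / 0.2345 ≈ 1688.7
  x_3 = (0.3375·325 + 0.1825·550 + 0.5250·400) / 0.2345 = 420.0625 / 0.2345 ≈ 1791.3

x_1 = 1323.3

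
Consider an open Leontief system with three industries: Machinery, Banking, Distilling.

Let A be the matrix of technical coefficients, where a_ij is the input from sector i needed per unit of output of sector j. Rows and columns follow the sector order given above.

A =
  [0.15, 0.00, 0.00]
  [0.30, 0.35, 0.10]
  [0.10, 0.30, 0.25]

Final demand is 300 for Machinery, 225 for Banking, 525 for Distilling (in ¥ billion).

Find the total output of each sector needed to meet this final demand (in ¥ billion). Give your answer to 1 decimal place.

I − A =
  [   0.85     0.00     0.00]
  [  -0.30     0.65    -0.10]
  [  -0.10    -0.30     0.75]
Cofactors of I−A, C_ij = (−1)^(i+j)·(minor ij) (rows/columns in the sector order above):
  C_11 = (0.65)(0.75) − (-0.10)(-0.30) = 0.4575
  C_12 = −[(-0.30)(0.75) − (-0.10)(-0.10)] = 0.2350
  C_13 = (-0.30)(-0.30) − (0.65)(-0.10) = 0.1550
  C_21 = −[(0.00)(0.75) − (0.00)(-0.30)] = 0.0000
  C_22 = (0.85)(0.75) − (0.00)(-0.10) = 0.6375
  C_23 = −[(0.85)(-0.30) − (0.00)(-0.10)] = 0.2550
  C_31 = (0.00)(-0.10) − (0.00)(0.65) = 0.0000
  C_32 = −[(0.85)(-0.10) − (0.00)(-0.30)] = 0.0850
  C_33 = (0.85)(0.65) − (0.00)(-0.30) = 0.5525
det(I−A) = Σ_j (I−A)_1j·C_1j = (0.85)(0.4575) + (0.00)(0.2350) + (0.00)(0.1550) = 0.388875
adj(I−A) = Cᵀ =
  [ 0.4575   0.0000   0.0000]
  [ 0.2350   0.6375   0.0850]
  [ 0.1550   0.2550   0.5525]
(I − A)⁻¹ = adj(I−A) / det(I−A) ≈
  [   1.1765     0.0000     0.0000]
  [   0.6043     1.6393     0.2186]
  [   0.3986     0.6557     1.4208]
x = (I − A)⁻¹ d = adj(I−A)·d / det(I−A), with det(I−A) = 0.388875:
  x_1 = (0.4575·300 + 0.0000·225 + 0.0000·525) / 0.388875 = 137.25 / 0.388875 ≈ 352.9
  x_2 = (0.2350·300 + 0.6375·225 + 0.0850·525) / 0.388875 = 258.5625 / 0.388875 ≈ 664.9
  x_3 = (0.1550·300 + 0.2550·225 + 0.5525·525) / 0.388875 = 393.9375 / 0.388875 ≈ 1013.0

x_1 = 352.9, x_2 = 664.9, x_3 = 1013.0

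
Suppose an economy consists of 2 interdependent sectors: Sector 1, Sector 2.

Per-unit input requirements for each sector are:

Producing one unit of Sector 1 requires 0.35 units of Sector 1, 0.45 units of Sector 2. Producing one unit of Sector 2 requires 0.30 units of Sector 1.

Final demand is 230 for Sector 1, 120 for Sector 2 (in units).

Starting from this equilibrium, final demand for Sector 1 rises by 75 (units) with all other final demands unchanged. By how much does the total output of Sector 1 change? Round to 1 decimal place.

I − A =
  [   0.65    -0.30]
  [  -0.45     1.00]
det(I−A) = (0.65)(1.00) − (-0.30)(-0.45) = 0.5150
adj(I−A) = [[1.00, 0.30], [0.45, 0.65]]
(I − A)⁻¹ = adj(I−A) / det(I−A) ≈
  [   1.9417     0.5825]
  [   0.8738     1.2621]
Δx = (I − A)⁻¹ Δd with Δd having +75 in the Sector 1 component and 0 elsewhere.
So Δx_1 = L_11 · (+75), where L_11 = adj(I−A)_11 / det(I−A) = 1.00 / 0.5150.
Δx_1 = 1.00 × (+75) / 0.5150 = 75.00 / 0.5150 ≈ 145.6.

Δx_1 = 145.6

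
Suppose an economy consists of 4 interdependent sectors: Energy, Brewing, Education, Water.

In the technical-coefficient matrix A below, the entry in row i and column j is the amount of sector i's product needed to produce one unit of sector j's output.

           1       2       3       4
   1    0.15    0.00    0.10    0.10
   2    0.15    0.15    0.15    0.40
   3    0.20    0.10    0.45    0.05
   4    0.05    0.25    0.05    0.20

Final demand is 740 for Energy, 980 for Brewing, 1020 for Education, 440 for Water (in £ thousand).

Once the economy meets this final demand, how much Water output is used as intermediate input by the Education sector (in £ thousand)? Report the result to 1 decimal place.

z_43 = 151.1

I − A =
  [   0.85     0.00    -0.10    -0.10]
  [  -0.15     0.85    -0.15    -0.40]
  [  -0.20    -0.10     0.55    -0.05]
  [  -0.05    -0.25    -0.05     0.80]
Compute the cofactors C_ij = (−1)^(i+j)·(3×3 minor ij) of I−A; the adjugate is their transpose:
adj(I−A) = Cᵀ =
  [ 0.301000   0.023500   0.066000   0.053500]
  [ 0.105000   0.351875   0.133000   0.197375]
  [ 0.134000   0.083125   0.485000   0.088625]
  [ 0.060000   0.116625   0.076000   0.366125]
det(I−A) = Σ_j (I−A)_1j·C_1j = (0.85)(0.301000) + (0.00)(0.105000) + (-0.10)(0.134000) + (-0.10)(0.060000) = 0.23645
(I − A)⁻¹ = adj(I−A) / det(I−A) ≈
  [   1.2730     0.0994     0.2791     0.2263]
  [   0.4441     1.4882     0.5625     0.8347]
  [   0.5667     0.3516     2.0512     0.3748]
  [   0.2538     0.4932     0.3214     1.5484]
First solve x = (I − A)⁻¹ d = adj(I−A)·d / det(I−A); in particular x_3 = (0.134000·740 + 0.083125·980 + 0.485000·1020 + 0.088625·440) / 0.23645 = 714.3175 / 0.23645 ≈ 3021.009.
Intermediate flow from 4 to 3: z_43 = a_43 · x_3 = 0.05 × 714.3175 / 0.23645 = 35.715875 / 0.23645 ≈ 151.1.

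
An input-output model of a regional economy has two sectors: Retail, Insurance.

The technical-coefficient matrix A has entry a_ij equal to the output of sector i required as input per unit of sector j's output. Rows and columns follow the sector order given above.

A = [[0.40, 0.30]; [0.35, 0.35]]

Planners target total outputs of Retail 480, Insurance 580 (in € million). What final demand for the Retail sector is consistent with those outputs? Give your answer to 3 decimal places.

d_R = 114.000

I − A =
  [   0.60    -0.30]
  [  -0.35     0.65]
d = (I − A) x:
  d_R = (+0.60)·480 + (-0.30)·580 = 114.000
  d_I = (-0.35)·480 + (+0.65)·580 = 209.000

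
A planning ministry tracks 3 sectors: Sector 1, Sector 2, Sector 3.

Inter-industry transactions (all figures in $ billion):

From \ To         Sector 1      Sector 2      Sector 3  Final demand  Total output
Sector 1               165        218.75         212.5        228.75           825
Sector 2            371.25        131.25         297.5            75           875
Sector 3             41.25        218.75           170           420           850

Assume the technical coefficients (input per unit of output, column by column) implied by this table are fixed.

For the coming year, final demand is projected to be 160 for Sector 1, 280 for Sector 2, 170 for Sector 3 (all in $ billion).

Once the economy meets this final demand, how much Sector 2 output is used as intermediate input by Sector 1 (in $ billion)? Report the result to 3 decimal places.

Technical coefficients a_ij = z_ij / X_j:
  a_11 = 165/825 = 0.20, a_21 = 371.25/825 = 0.45, a_31 = 41.25/825 = 0.05
  a_12 = 218.75/875 = 0.25, a_22 = 131.25/875 = 0.15, a_32 = 218.75/875 = 0.25
  a_13 = 212.5/850 = 0.25, a_23 = 297.5/850 = 0.35, a_33 = 170/850 = 0.20
I − A =
  [   0.80    -0.25    -0.25]
  [  -0.45     0.85    -0.35]
  [  -0.05    -0.25     0.80]
Cofactors of I−A, C_ij = (−1)^(i+j)·(minor ij) (rows/columns in the sector order above):
  C_11 = (0.85)(0.80) − (-0.35)(-0.25) = 0.5925
  C_12 = −[(-0.45)(0.80) − (-0.35)(-0.05)] = 0.3775
  C_13 = (-0.45)(-0.25) − (0.85)(-0.05) = 0.1550
  C_21 = −[(-0.25)(0.80) − (-0.25)(-0.25)] = 0.2625
  C_22 = (0.80)(0.80) − (-0.25)(-0.05) = 0.6275
  C_23 = −[(0.80)(-0.25) − (-0.25)(-0.05)] = 0.2125
  C_31 = (-0.25)(-0.35) − (-0.25)(0.85) = 0.3000
  C_32 = −[(0.80)(-0.35) − (-0.25)(-0.45)] = 0.3925
  C_33 = (0.80)(0.85) − (-0.25)(-0.45) = 0.5675
det(I−A) = Σ_j (I−A)_1j·C_1j = (0.80)(0.5925) + (-0.25)(0.3775) + (-0.25)(0.1550) = 0.340875
adj(I−A) = Cᵀ =
  [ 0.5925   0.2625   0.3000]
  [ 0.3775   0.6275   0.3925]
  [ 0.1550   0.2125   0.5675]
(I − A)⁻¹ = adj(I−A) / det(I−A) ≈
  [   1.7382     0.7701     0.8801]
  [   1.1074     1.8409     1.1514]
  [   0.4547     0.6234     1.6648]
First solve x = (I − A)⁻¹ d = adj(I−A)·d / det(I−A); in particular x_1 = (0.5925·160 + 0.2625·280 + 0.3000·170) / 0.340875 = 219.30 / 0.340875 ≈ 643.34433.
Intermediate flow from 2 to 1: z_21 = a_21 · x_1 = 0.45 × 219.30 / 0.340875 = 98.685 / 0.340875 ≈ 289.505.

z_21 = 289.505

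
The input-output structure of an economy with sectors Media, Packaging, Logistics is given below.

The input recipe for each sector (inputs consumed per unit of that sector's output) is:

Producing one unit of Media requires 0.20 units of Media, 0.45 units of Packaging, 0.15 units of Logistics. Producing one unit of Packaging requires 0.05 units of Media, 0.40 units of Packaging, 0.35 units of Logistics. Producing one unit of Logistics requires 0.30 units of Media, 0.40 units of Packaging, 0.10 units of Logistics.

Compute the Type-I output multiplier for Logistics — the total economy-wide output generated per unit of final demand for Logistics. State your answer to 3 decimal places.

I − A =
  [   0.80    -0.05    -0.30]
  [  -0.45     0.60    -0.40]
  [  -0.15    -0.35     0.90]
Cofactors of I−A, C_ij = (−1)^(i+j)·(minor ij) (rows/columns in the sector order above):
  C_11 = (0.60)(0.90) − (-0.40)(-0.35) = 0.4000
  C_12 = −[(-0.45)(0.90) − (-0.40)(-0.15)] = 0.4650
  C_13 = (-0.45)(-0.35) − (0.60)(-0.15) = 0.2475
  C_21 = −[(-0.05)(0.90) − (-0.30)(-0.35)] = 0.1500
  C_22 = (0.80)(0.90) − (-0.30)(-0.15) = 0.6750
  C_23 = −[(0.80)(-0.35) − (-0.05)(-0.15)] = 0.2875
  C_31 = (-0.05)(-0.40) − (-0.30)(0.60) = 0.2000
  C_32 = −[(0.80)(-0.40) − (-0.30)(-0.45)] = 0.4550
  C_33 = (0.80)(0.60) − (-0.05)(-0.45) = 0.4575
det(I−A) = Σ_j (I−A)_1j·C_1j = (0.80)(0.4000) + (-0.05)(0.4650) + (-0.30)(0.2475) = 0.2225
adj(I−A) = Cᵀ =
  [ 0.4000   0.1500   0.2000]
  [ 0.4650   0.6750   0.4550]
  [ 0.2475   0.2875   0.4575]
(I − A)⁻¹ = adj(I−A) / det(I−A) ≈
  [   1.7978     0.6742     0.8989]
  [   2.0899     3.0337     2.0449]
  [   1.1124     1.2921     2.0562]
The output multiplier for sector j is the column-j sum of the Leontief inverse (I − A)⁻¹ = adj(I−A) / det(I−A).
Column L of adj(I−A): (0.2000, 0.4550, 0.4575); det(I−A) = 0.2225.
m_L = (0.2000 + 0.4550 + 0.4575) / 0.2225 = 1.1125 / 0.2225 = 5.000.

m_L = 5.000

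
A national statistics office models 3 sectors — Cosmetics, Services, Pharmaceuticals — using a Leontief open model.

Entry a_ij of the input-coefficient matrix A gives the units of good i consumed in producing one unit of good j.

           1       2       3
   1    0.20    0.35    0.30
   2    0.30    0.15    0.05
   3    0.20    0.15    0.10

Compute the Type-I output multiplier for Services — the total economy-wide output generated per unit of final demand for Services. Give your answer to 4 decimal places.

m_2 = 2.7283

I − A =
  [   0.80    -0.35    -0.30]
  [  -0.30     0.85    -0.05]
  [  -0.20    -0.15     0.90]
Cofactors of I−A, C_ij = (−1)^(i+j)·(minor ij) (rows/columns in the sector order above):
  C_11 = (0.85)(0.90) − (-0.05)(-0.15) = 0.7575
  C_12 = −[(-0.30)(0.90) − (-0.05)(-0.20)] = 0.2800
  C_13 = (-0.30)(-0.15) − (0.85)(-0.20) = 0.2150
  C_21 = −[(-0.35)(0.90) − (-0.30)(-0.15)] = 0.3600
  C_22 = (0.80)(0.90) − (-0.30)(-0.20) = 0.6600
  C_23 = −[(0.80)(-0.15) − (-0.35)(-0.20)] = 0.1900
  C_31 = (-0.35)(-0.05) − (-0.30)(0.85) = 0.2725
  C_32 = −[(0.80)(-0.05) − (-0.30)(-0.30)] = 0.1300
  C_33 = (0.80)(0.85) − (-0.35)(-0.30) = 0.5750
det(I−A) = Σ_j (I−A)_1j·C_1j = (0.80)(0.7575) + (-0.35)(0.2800) + (-0.30)(0.2150) = 0.4435
adj(I−A) = Cᵀ =
  [ 0.7575   0.3600   0.2725]
  [ 0.2800   0.6600   0.1300]
  [ 0.2150   0.1900   0.5750]
(I − A)⁻¹ = adj(I−A) / det(I−A) ≈
  [   1.70800     0.81172     0.61443]
  [   0.63134     1.48816     0.29312]
  [   0.48478     0.42841     1.29651]
The output multiplier for sector j is the column-j sum of the Leontief inverse (I − A)⁻¹ = adj(I−A) / det(I−A).
Column 2 of adj(I−A): (0.3600, 0.6600, 0.1900); det(I−A) = 0.4435.
m_2 = (0.3600 + 0.6600 + 0.1900) / 0.4435 = 1.21 / 0.4435 ≈ 2.7283.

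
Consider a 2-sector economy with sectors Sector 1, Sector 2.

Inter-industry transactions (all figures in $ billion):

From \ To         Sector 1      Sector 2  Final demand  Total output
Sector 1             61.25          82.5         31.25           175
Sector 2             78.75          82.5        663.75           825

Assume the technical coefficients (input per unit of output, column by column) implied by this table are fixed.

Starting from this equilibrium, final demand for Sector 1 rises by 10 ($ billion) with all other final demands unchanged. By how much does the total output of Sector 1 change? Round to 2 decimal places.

Technical coefficients a_ij = z_ij / X_j:
  a_11 = 61.25/175 = 0.35, a_21 = 78.75/175 = 0.45
  a_12 = 82.5/825 = 0.10, a_22 = 82.5/825 = 0.10
I − A =
  [   0.65    -0.10]
  [  -0.45     0.90]
det(I−A) = (0.65)(0.90) − (-0.10)(-0.45) = 0.5400
adj(I−A) = [[0.90, 0.10], [0.45, 0.65]]
(I − A)⁻¹ = adj(I−A) / det(I−A) ≈
  [   1.6667     0.1852]
  [   0.8333     1.2037]
Δx = (I − A)⁻¹ Δd with Δd having +10 in the Sector 1 component and 0 elsewhere.
So Δx_1 = L_11 · (+10), where L_11 = adj(I−A)_11 / det(I−A) = 0.90 / 0.5400.
Δx_1 = 0.90 × (+10) / 0.5400 = 9.00 / 0.5400 ≈ 16.67.

Δx_1 = 16.67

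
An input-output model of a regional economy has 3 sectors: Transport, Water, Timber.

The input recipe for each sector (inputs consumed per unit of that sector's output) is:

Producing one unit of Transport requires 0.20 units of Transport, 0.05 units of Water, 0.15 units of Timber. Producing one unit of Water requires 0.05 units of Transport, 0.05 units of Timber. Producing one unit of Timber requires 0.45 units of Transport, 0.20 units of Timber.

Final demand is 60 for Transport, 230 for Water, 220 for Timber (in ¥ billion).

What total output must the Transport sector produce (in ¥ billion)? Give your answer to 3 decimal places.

x_1 = 283.425

I − A =
  [   0.80    -0.05    -0.45]
  [  -0.05     1.00     0.00]
  [  -0.15    -0.05     0.80]
Cofactors of I−A, C_ij = (−1)^(i+j)·(minor ij) (rows/columns in the sector order above):
  C_11 = (1.00)(0.80) − (0.00)(-0.05) = 0.8000
  C_12 = −[(-0.05)(0.80) − (0.00)(-0.15)] = 0.0400
  C_13 = (-0.05)(-0.05) − (1.00)(-0.15) = 0.1525
  C_21 = −[(-0.05)(0.80) − (-0.45)(-0.05)] = 0.0625
  C_22 = (0.80)(0.80) − (-0.45)(-0.15) = 0.5725
  C_23 = −[(0.80)(-0.05) − (-0.05)(-0.15)] = 0.0475
  C_31 = (-0.05)(0.00) − (-0.45)(1.00) = 0.4500
  C_32 = −[(0.80)(0.00) − (-0.45)(-0.05)] = 0.0225
  C_33 = (0.80)(1.00) − (-0.05)(-0.05) = 0.7975
det(I−A) = Σ_j (I−A)_1j·C_1j = (0.80)(0.8000) + (-0.05)(0.0400) + (-0.45)(0.1525) = 0.569375
adj(I−A) = Cᵀ =
  [ 0.8000   0.0625   0.4500]
  [ 0.0400   0.5725   0.0225]
  [ 0.1525   0.0475   0.7975]
(I − A)⁻¹ = adj(I−A) / det(I−A) ≈
  [   1.4050     0.1098     0.7903]
  [   0.0703     1.0055     0.0395]
  [   0.2678     0.0834     1.4007]
x = (I − A)⁻¹ d = adj(I−A)·d / det(I−A), with det(I−A) = 0.569375:
  x_1 = (0.8000·60 + 0.0625·230 + 0.4500·220) / 0.569375 = 161.375 / 0.569375 ≈ 283.425
  x_2 = (0.0400·60 + 0.5725·230 + 0.0225·220) / 0.569375 = 139.025 / 0.569375 ≈ 244.171
  x_3 = (0.1525·60 + 0.0475·230 + 0.7975·220) / 0.569375 = 195.525 / 0.569375 ≈ 343.403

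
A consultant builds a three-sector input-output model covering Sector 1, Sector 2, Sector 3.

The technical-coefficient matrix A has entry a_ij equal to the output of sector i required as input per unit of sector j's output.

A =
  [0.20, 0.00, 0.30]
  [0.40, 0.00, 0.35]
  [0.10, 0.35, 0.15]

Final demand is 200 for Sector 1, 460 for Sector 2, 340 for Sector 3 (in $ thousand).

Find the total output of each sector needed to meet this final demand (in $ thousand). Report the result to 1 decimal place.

x_1 = 580.0, x_2 = 1000.0, x_3 = 880.0

I − A =
  [   0.80     0.00    -0.30]
  [  -0.40     1.00    -0.35]
  [  -0.10    -0.35     0.85]
Cofactors of I−A, C_ij = (−1)^(i+j)·(minor ij) (rows/columns in the sector order above):
  C_11 = (1.00)(0.85) − (-0.35)(-0.35) = 0.7275
  C_12 = −[(-0.40)(0.85) − (-0.35)(-0.10)] = 0.3750
  C_13 = (-0.40)(-0.35) − (1.00)(-0.10) = 0.2400
  C_21 = −[(0.00)(0.85) − (-0.30)(-0.35)] = 0.1050
  C_22 = (0.80)(0.85) − (-0.30)(-0.10) = 0.6500
  C_23 = −[(0.80)(-0.35) − (0.00)(-0.10)] = 0.2800
  C_31 = (0.00)(-0.35) − (-0.30)(1.00) = 0.3000
  C_32 = −[(0.80)(-0.35) − (-0.30)(-0.40)] = 0.4000
  C_33 = (0.80)(1.00) − (0.00)(-0.40) = 0.8000
det(I−A) = Σ_j (I−A)_1j·C_1j = (0.80)(0.7275) + (0.00)(0.3750) + (-0.30)(0.2400) = 0.5100
adj(I−A) = Cᵀ =
  [ 0.7275   0.1050   0.3000]
  [ 0.3750   0.6500   0.4000]
  [ 0.2400   0.2800   0.8000]
(I − A)⁻¹ = adj(I−A) / det(I−A) ≈
  [   1.4265     0.2059     0.5882]
  [   0.7353     1.2745     0.7843]
  [   0.4706     0.5490     1.5686]
x = (I − A)⁻¹ d = adj(I−A)·d / det(I−A), with det(I−A) = 0.5100:
  x_1 = (0.7275·200 + 0.1050·460 + 0.3000·340) / 0.5100 = 295.80 / 0.5100 = 580.0
  x_2 = (0.3750·200 + 0.6500·460 + 0.4000·340) / 0.5100 = 510.00 / 0.5100 = 1000.0
  x_3 = (0.2400·200 + 0.2800·460 + 0.8000·340) / 0.5100 = 448.80 / 0.5100 = 880.0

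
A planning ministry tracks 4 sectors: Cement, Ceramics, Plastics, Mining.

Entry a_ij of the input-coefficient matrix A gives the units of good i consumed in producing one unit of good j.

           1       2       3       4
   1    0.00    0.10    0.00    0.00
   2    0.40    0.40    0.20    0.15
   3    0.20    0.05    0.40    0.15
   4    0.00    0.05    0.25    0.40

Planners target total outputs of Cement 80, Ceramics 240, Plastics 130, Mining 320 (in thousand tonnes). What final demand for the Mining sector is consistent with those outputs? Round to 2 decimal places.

I − A =
  [   1.00    -0.10     0.00     0.00]
  [  -0.40     0.60    -0.20    -0.15]
  [  -0.20    -0.05     0.60    -0.15]
  [   0.00    -0.05    -0.25     0.60]
d = (I − A) x:
  d_1 = (+1.00)·80 + (-0.10)·240 + (+0.00)·130 + (+0.00)·320 = 56.00
  d_2 = (-0.40)·80 + (+0.60)·240 + (-0.20)·130 + (-0.15)·320 = 38.00
  d_3 = (-0.20)·80 + (-0.05)·240 + (+0.60)·130 + (-0.15)·320 = 2.00
  d_4 = (+0.00)·80 + (-0.05)·240 + (-0.25)·130 + (+0.60)·320 = 147.50

d_4 = 147.50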